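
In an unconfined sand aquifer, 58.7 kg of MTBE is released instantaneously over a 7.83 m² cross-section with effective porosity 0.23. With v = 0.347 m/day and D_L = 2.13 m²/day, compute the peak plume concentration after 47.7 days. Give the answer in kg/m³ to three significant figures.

0.912 kg/m³

The peak of an instantaneous 1D plume sits at x = vt; there the Gaussian factor is 1 and C_max = M/(n_e·A·√(4πDt)), where n_e·A is the pore area the mass is dissolved in.
√(4πDt) = √(4π × 2.13 × 47.7) = 35.73 m, so C_max = 58.7/(0.23 × 7.83 × 35.73) = 0.912 kg/m³.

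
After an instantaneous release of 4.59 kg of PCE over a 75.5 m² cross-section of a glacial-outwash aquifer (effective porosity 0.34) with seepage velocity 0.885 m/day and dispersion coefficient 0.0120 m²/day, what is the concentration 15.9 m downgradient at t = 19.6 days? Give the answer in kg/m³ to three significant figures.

For an instantaneous plane source, C(x,t) = M/(n_e·A·√(4πDt)) · exp(−(x−vt)²/(4Dt)), with n_e·A the pore (flow) area.
Plume center vt = 0.885 × 19.6 = 17.346 m, so the well at 15.9 m is 1.446 m upgradient of the peak.
√(4πDt) = 1.719 m, giving peak height M/(n_e·A·√(4πDt)) = 4.59/(0.34 × 75.5 × 1.719) = 0.1040 kg/m³.
(x−vt)²/(4Dt) = (-1.446)²/(4 × 0.0120 × 19.6) = 2.222; exp(−2.222) = 0.1084.
C = 0.1040 × 0.1084 = 0.0113 kg/m³.

0.0113 kg/m³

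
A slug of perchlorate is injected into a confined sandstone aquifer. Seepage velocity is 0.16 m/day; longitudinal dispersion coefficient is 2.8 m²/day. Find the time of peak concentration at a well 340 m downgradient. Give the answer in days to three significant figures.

For the 1D instantaneous-source solution, setting ∂C/∂t = 0 at fixed x gives v²t² + 2Dt − x² = 0, so t = (√(D² + v²x²) − D)/v².
√(D² + v²x²) = √(2.8² + 0.16² × 340²) = 54.47; v² = 0.0256.
t = (54.47 − 2.8)/0.0256 = 2020 days (vs. the pure-advection estimate x/v = 2120 d).

2020 days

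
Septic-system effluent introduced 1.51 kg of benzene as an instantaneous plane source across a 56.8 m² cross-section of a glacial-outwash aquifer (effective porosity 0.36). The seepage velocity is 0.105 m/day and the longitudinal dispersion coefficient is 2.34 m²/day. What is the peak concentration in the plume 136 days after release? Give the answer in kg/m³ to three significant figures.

The peak of an instantaneous 1D plume sits at x = vt; there the Gaussian factor is 1 and C_max = M/(n_e·A·√(4πDt)), where n_e·A is the pore area the mass is dissolved in.
√(4πDt) = √(4π × 2.34 × 136) = 63.24 m, so C_max = 1.51/(0.36 × 56.8 × 63.24) = 0.00117 kg/m³.

0.00117 kg/m³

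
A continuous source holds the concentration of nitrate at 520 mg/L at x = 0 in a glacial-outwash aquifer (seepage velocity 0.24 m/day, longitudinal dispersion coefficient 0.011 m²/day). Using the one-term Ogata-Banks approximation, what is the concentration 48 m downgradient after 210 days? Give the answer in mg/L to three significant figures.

For a continuous step input, C/C₀ ≈ ½·erfc((x−vt)/(2√(Dt))).
vt = 0.24 × 210 = 50.4 m and 2√(Dt) = 2√(0.011 × 210) = 3.040 m.
Argument (x−vt)/(2√(Dt)) = (48 − 50.4)/3.040 = -0.7895; ½·erfc(-0.7895) = 0.8679.
C = 520 × 0.8679 = 451 mg/L.

451 mg/L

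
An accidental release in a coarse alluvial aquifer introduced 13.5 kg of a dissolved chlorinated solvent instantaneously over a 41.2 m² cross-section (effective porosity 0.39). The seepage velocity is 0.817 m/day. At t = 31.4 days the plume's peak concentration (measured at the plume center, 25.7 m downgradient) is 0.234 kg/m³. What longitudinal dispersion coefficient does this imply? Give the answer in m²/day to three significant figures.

0.0327 m²/day

At the plume center C_max = M/(n_e·A·√(4πDt)), so D = M²/(4πt·(n_e·A·C_max)²).
n_e·A·C_max = 0.39 × 41.2 × 0.234 = 3.760 kg/m.
D = 13.5²/(4π × 31.4 × 3.760²) = 0.0327 m²/day.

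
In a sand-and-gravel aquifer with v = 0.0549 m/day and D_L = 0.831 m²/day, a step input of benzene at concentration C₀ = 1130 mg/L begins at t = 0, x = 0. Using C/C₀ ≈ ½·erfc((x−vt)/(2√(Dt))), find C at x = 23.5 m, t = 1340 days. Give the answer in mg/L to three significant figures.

For a continuous step input, C/C₀ ≈ ½·erfc((x−vt)/(2√(Dt))).
vt = 0.0549 × 1340 = 73.566 m and 2√(Dt) = 2√(0.831 × 1340) = 66.74 m.
Argument (x−vt)/(2√(Dt)) = (23.5 − 73.566)/66.74 = -0.7502; ½·erfc(-0.7502) = 0.8556.
C = 1130 × 0.8556 = 967 mg/L.

967 mg/L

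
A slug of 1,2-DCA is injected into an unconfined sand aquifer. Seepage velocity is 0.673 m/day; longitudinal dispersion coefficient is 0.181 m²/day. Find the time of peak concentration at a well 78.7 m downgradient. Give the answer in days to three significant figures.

For the 1D instantaneous-source solution, setting ∂C/∂t = 0 at fixed x gives v²t² + 2Dt − x² = 0, so t = (√(D² + v²x²) − D)/v².
√(D² + v²x²) = √(0.181² + 0.673² × 78.7²) = 52.97; v² = 0.452929.
t = (52.97 − 0.181)/0.452929 = 117 days (vs. the pure-advection estimate x/v = 117 d).

117 days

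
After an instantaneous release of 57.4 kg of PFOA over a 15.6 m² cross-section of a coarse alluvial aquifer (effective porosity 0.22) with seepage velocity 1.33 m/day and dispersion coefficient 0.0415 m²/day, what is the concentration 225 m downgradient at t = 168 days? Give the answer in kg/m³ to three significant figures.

For an instantaneous plane source, C(x,t) = M/(n_e·A·√(4πDt)) · exp(−(x−vt)²/(4Dt)), with n_e·A the pore (flow) area.
Plume center vt = 1.33 × 168 = 223.44 m, so the well at 225 m is 1.56 m downgradient of the peak.
√(4πDt) = 9.360 m, giving peak height M/(n_e·A·√(4πDt)) = 57.4/(0.22 × 15.6 × 9.360) = 1.787 kg/m³.
(x−vt)²/(4Dt) = (1.56)²/(4 × 0.0415 × 168) = 0.08726; exp(−0.08726) = 0.9164.
C = 1.787 × 0.9164 = 1.64 kg/m³.

1.64 kg/m³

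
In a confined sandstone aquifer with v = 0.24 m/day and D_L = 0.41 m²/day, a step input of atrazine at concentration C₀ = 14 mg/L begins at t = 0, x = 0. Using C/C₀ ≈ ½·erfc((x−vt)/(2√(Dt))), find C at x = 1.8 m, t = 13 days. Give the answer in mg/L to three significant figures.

9.20 mg/L

For a continuous step input, C/C₀ ≈ ½·erfc((x−vt)/(2√(Dt))).
vt = 0.24 × 13 = 3.12 m and 2√(Dt) = 2√(0.41 × 13) = 4.617 m.
Argument (x−vt)/(2√(Dt)) = (1.8 − 3.12)/4.617 = -0.2859; ½·erfc(-0.2859) = 0.6570.
C = 14 × 0.6570 = 9.20 mg/L.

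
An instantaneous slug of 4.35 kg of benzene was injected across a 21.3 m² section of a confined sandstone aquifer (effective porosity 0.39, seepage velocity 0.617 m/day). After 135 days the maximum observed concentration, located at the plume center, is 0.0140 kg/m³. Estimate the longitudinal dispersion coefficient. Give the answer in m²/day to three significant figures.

At the plume center C_max = M/(n_e·A·√(4πDt)), so D = M²/(4πt·(n_e·A·C_max)²).
n_e·A·C_max = 0.39 × 21.3 × 0.0140 = 0.1163 kg/m.
D = 4.35²/(4π × 135 × 0.1163²) = 0.825 m²/day.

0.825 m²/day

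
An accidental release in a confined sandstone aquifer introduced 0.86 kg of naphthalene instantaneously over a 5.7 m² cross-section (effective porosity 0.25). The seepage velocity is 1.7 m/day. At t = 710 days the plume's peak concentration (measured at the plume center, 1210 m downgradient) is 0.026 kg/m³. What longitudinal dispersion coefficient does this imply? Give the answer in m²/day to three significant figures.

0.0604 m²/day

At the plume center C_max = M/(n_e·A·√(4πDt)), so D = M²/(4πt·(n_e·A·C_max)²).
n_e·A·C_max = 0.25 × 5.7 × 0.026 = 0.03705 kg/m.
D = 0.86²/(4π × 710 × 0.03705²) = 0.0604 m²/day.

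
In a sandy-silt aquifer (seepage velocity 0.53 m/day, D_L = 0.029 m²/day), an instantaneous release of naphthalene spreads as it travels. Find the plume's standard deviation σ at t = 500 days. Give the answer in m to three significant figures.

5.39 m

Dispersive spreading gives a Gaussian with σ² = 2Dt; advection only shifts the center.
σ = √(2 × 0.029 × 500) = 5.39 m.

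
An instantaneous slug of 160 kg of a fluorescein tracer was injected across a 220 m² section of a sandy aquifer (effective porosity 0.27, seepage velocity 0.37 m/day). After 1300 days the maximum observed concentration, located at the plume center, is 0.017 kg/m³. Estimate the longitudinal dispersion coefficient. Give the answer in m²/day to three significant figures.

At the plume center C_max = M/(n_e·A·√(4πDt)), so D = M²/(4πt·(n_e·A·C_max)²).
n_e·A·C_max = 0.27 × 220 × 0.017 = 1.010 kg/m.
D = 160²/(4π × 1300 × 1.010²) = 1.54 m²/day.

1.54 m²/day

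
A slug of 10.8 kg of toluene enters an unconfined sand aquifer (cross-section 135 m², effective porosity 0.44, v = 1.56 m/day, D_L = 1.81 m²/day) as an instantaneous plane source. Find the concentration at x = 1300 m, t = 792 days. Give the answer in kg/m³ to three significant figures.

0.000656 kg/m³

For an instantaneous plane source, C(x,t) = M/(n_e·A·√(4πDt)) · exp(−(x−vt)²/(4Dt)), with n_e·A the pore (flow) area.
Plume center vt = 1.56 × 792 = 1235.52 m, so the well at 1300 m is 64.48 m downgradient of the peak.
√(4πDt) = 134.2 m, giving peak height M/(n_e·A·√(4πDt)) = 10.8/(0.44 × 135 × 134.2) = 0.001355 kg/m³.
(x−vt)²/(4Dt) = (64.48)²/(4 × 1.81 × 792) = 0.7251; exp(−0.7251) = 0.4843.
C = 0.001355 × 0.4843 = 0.000656 kg/m³.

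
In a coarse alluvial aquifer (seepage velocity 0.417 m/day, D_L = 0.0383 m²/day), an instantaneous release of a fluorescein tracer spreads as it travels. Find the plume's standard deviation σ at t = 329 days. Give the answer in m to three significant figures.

5.02 m

Dispersive spreading gives a Gaussian with σ² = 2Dt; advection only shifts the center.
σ = √(2 × 0.0383 × 329) = 5.02 m.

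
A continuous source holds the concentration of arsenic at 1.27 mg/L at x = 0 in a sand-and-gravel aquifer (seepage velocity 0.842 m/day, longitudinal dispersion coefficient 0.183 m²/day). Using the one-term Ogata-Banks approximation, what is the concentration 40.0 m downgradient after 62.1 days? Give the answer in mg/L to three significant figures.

For a continuous step input, C/C₀ ≈ ½·erfc((x−vt)/(2√(Dt))).
vt = 0.842 × 62.1 = 52.2882 m and 2√(Dt) = 2√(0.183 × 62.1) = 6.742 m.
Argument (x−vt)/(2√(Dt)) = (40.0 − 52.2882)/6.742 = -1.823; ½·erfc(-1.823) = 0.9950.
C = 1.27 × 0.9950 = 1.26 mg/L.

1.26 mg/L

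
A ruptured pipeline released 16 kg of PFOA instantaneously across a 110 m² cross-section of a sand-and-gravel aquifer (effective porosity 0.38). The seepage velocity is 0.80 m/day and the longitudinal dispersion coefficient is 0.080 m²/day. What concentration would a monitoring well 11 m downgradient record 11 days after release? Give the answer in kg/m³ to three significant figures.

For an instantaneous plane source, C(x,t) = M/(n_e·A·√(4πDt)) · exp(−(x−vt)²/(4Dt)), with n_e·A the pore (flow) area.
Plume center vt = 0.80 × 11 = 8.8 m, so the well at 11 m is 2.2 m downgradient of the peak.
√(4πDt) = 3.325 m, giving peak height M/(n_e·A·√(4πDt)) = 16/(0.38 × 110 × 3.325) = 0.1151 kg/m³.
(x−vt)²/(4Dt) = (2.2)²/(4 × 0.080 × 11) = 1.375; exp(−1.375) = 0.2528.
C = 0.1151 × 0.2528 = 0.0291 kg/m³.

0.0291 kg/m³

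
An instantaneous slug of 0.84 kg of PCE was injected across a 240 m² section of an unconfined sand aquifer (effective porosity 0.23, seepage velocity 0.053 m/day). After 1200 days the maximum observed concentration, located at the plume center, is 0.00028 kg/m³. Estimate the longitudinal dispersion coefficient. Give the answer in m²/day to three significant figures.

0.196 m²/day

At the plume center C_max = M/(n_e·A·√(4πDt)), so D = M²/(4πt·(n_e·A·C_max)²).
n_e·A·C_max = 0.23 × 240 × 0.00028 = 0.01546 kg/m.
D = 0.84²/(4π × 1200 × 0.01546²) = 0.196 m²/day.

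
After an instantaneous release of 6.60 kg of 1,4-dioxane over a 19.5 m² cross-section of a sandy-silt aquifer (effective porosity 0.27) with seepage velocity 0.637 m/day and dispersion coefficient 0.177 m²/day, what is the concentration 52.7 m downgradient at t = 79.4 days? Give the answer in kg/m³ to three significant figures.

For an instantaneous plane source, C(x,t) = M/(n_e·A·√(4πDt)) · exp(−(x−vt)²/(4Dt)), with n_e·A the pore (flow) area.
Plume center vt = 0.637 × 79.4 = 50.5778 m, so the well at 52.7 m is 2.1222 m downgradient of the peak.
√(4πDt) = 13.29 m, giving peak height M/(n_e·A·√(4πDt)) = 6.60/(0.27 × 19.5 × 13.29) = 0.09432 kg/m³.
(x−vt)²/(4Dt) = (2.1222)²/(4 × 0.177 × 79.4) = 0.08012; exp(−0.08012) = 0.9230.
C = 0.09432 × 0.9230 = 0.0871 kg/m³.

0.0871 kg/m³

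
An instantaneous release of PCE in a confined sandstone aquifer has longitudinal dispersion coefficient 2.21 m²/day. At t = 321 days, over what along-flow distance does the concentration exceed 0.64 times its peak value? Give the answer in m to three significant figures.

The plume is Gaussian with σ = √(2Dt) = √(2 × 2.21 × 321) = 37.67 m.
C/C_peak = exp(−Δx²/(2σ²)) = 0.64 ⇒ Δx = σ·√(−2 ln 0.64) = 37.67 × 0.9448 = 35.59 m.
Width = 2Δx = 71.2 m.

71.2 m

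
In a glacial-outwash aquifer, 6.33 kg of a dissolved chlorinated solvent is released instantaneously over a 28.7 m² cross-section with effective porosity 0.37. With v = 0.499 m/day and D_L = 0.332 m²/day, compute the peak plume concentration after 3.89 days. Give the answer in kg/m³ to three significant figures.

The peak of an instantaneous 1D plume sits at x = vt; there the Gaussian factor is 1 and C_max = M/(n_e·A·√(4πDt)), where n_e·A is the pore area the mass is dissolved in.
√(4πDt) = √(4π × 0.332 × 3.89) = 4.029 m, so C_max = 6.33/(0.37 × 28.7 × 4.029) = 0.148 kg/m³.

0.148 kg/m³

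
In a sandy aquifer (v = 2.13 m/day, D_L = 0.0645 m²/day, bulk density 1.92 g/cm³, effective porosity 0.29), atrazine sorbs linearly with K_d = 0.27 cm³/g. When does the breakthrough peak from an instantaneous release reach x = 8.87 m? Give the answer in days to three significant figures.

Retardation factor R = 1 + ρ_b·K_d/n = 1 + 1.92 × 0.27/0.29 = 2.788.
Sorption retards both mechanisms: v_R = v/R = 0.7640 m/day, D_R = D/R = 0.02313 m²/day.
Peak time from v_R²t² + 2D_R t − x² = 0: t = (√(D_R² + v_R²x²) − D_R)/v_R².
√(D_R² + v_R²x²) = √(0.02313² + 0.7640² × 8.87²) = 6.777; v_R² = 0.5837.
t = (6.777 − 0.02313)/0.5837 = 11.6 days.

11.6 days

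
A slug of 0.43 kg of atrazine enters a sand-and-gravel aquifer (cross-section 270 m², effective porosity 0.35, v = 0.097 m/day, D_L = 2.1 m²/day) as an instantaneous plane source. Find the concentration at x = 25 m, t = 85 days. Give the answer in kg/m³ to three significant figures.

For an instantaneous plane source, C(x,t) = M/(n_e·A·√(4πDt)) · exp(−(x−vt)²/(4Dt)), with n_e·A the pore (flow) area.
Plume center vt = 0.097 × 85 = 8.245 m, so the well at 25 m is 16.755 m downgradient of the peak.
√(4πDt) = 47.36 m, giving peak height M/(n_e·A·√(4πDt)) = 0.43/(0.35 × 270 × 47.36) = 9.608e-05 kg/m³.
(x−vt)²/(4Dt) = (16.755)²/(4 × 2.1 × 85) = 0.3932; exp(−0.3932) = 0.6749.
C = 9.608e-05 × 0.6749 = 6.48e-05 kg/m³.

6.48e-05 kg/m³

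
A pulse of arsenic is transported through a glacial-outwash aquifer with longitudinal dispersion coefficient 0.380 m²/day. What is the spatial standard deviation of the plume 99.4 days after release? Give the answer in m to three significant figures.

8.69 m

Dispersive spreading gives a Gaussian with σ² = 2Dt; advection only shifts the center.
σ = √(2 × 0.380 × 99.4) = 8.69 m.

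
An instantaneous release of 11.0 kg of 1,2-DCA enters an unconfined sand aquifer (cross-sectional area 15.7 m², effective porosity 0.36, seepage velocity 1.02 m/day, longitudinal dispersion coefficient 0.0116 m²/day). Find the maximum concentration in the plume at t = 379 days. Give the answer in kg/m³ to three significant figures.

The peak of an instantaneous 1D plume sits at x = vt; there the Gaussian factor is 1 and C_max = M/(n_e·A·√(4πDt)), where n_e·A is the pore area the mass is dissolved in.
√(4πDt) = √(4π × 0.0116 × 379) = 7.433 m, so C_max = 11.0/(0.36 × 15.7 × 7.433) = 0.262 kg/m³.

0.262 kg/m³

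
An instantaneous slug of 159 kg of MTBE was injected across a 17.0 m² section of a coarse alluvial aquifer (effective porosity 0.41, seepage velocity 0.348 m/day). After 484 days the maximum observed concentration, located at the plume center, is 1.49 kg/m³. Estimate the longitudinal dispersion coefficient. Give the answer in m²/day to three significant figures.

At the plume center C_max = M/(n_e·A·√(4πDt)), so D = M²/(4πt·(n_e·A·C_max)²).
n_e·A·C_max = 0.41 × 17.0 × 1.49 = 10.39 kg/m.
D = 159²/(4π × 484 × 10.39²) = 0.0385 m²/day.

0.0385 m²/day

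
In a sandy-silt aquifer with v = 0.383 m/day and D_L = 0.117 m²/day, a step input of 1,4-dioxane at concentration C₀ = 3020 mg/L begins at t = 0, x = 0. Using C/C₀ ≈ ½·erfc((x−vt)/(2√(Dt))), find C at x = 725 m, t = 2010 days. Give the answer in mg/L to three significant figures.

2960 mg/L

For a continuous step input, C/C₀ ≈ ½·erfc((x−vt)/(2√(Dt))).
vt = 0.383 × 2010 = 769.83 m and 2√(Dt) = 2√(0.117 × 2010) = 30.67 m.
Argument (x−vt)/(2√(Dt)) = (725 − 769.83)/30.67 = -1.462; ½·erfc(-1.462) = 0.9807.
C = 3020 × 0.9807 = 2960 mg/L.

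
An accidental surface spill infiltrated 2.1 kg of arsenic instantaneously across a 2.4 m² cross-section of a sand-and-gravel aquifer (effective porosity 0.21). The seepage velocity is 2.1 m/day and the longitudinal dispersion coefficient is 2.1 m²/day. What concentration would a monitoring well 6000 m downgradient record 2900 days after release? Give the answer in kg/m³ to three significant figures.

0.0108 kg/m³

For an instantaneous plane source, C(x,t) = M/(n_e·A·√(4πDt)) · exp(−(x−vt)²/(4Dt)), with n_e·A the pore (flow) area.
Plume center vt = 2.1 × 2900 = 6090 m, so the well at 6000 m is 90 m upgradient of the peak.
√(4πDt) = 276.6 m, giving peak height M/(n_e·A·√(4πDt)) = 2.1/(0.21 × 2.4 × 276.6) = 0.01506 kg/m³.
(x−vt)²/(4Dt) = (-90)²/(4 × 2.1 × 2900) = 0.3325; exp(−0.3325) = 0.7171.
C = 0.01506 × 0.7171 = 0.0108 kg/m³.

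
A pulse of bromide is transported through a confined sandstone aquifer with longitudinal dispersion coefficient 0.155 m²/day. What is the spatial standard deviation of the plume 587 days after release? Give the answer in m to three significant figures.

13.5 m

Dispersive spreading gives a Gaussian with σ² = 2Dt; advection only shifts the center.
σ = √(2 × 0.155 × 587) = 13.5 m.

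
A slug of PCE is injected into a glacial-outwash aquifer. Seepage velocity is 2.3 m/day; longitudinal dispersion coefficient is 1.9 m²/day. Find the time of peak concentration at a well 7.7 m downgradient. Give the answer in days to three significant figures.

3.01 days

For the 1D instantaneous-source solution, setting ∂C/∂t = 0 at fixed x gives v²t² + 2Dt − x² = 0, so t = (√(D² + v²x²) − D)/v².
√(D² + v²x²) = √(1.9² + 2.3² × 7.7²) = 17.81; v² = 5.29.
t = (17.81 − 1.9)/5.29 = 3.01 days (vs. the pure-advection estimate x/v = 3.35 d).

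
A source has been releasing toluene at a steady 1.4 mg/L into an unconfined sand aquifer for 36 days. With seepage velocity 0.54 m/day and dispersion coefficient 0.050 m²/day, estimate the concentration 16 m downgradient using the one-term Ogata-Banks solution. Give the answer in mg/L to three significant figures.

1.35 mg/L

For a continuous step input, C/C₀ ≈ ½·erfc((x−vt)/(2√(Dt))).
vt = 0.54 × 36 = 19.44 m and 2√(Dt) = 2√(0.050 × 36) = 2.683 m.
Argument (x−vt)/(2√(Dt)) = (16 − 19.44)/2.683 = -1.282; ½·erfc(-1.282) = 0.9651.
C = 1.4 × 0.9651 = 1.35 mg/L.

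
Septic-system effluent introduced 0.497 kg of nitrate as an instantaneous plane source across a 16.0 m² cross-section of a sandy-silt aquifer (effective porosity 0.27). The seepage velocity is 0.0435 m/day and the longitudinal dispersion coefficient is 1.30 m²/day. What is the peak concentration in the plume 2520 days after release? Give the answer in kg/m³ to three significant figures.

0.000567 kg/m³

The peak of an instantaneous 1D plume sits at x = vt; there the Gaussian factor is 1 and C_max = M/(n_e·A·√(4πDt)), where n_e·A is the pore area the mass is dissolved in.
√(4πDt) = √(4π × 1.30 × 2520) = 202.9 m, so C_max = 0.497/(0.27 × 16.0 × 202.9) = 0.000567 kg/m³.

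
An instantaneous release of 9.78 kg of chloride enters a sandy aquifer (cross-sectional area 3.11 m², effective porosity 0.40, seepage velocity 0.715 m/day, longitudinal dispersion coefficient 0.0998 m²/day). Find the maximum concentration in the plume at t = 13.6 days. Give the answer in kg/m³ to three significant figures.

The peak of an instantaneous 1D plume sits at x = vt; there the Gaussian factor is 1 and C_max = M/(n_e·A·√(4πDt)), where n_e·A is the pore area the mass is dissolved in.
√(4πDt) = √(4π × 0.0998 × 13.6) = 4.130 m, so C_max = 9.78/(0.40 × 3.11 × 4.130) = 1.90 kg/m³.

1.90 kg/m³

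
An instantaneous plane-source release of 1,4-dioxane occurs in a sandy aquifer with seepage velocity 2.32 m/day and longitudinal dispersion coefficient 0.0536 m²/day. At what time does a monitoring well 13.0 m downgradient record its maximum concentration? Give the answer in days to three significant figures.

5.59 days

For the 1D instantaneous-source solution, setting ∂C/∂t = 0 at fixed x gives v²t² + 2Dt − x² = 0, so t = (√(D² + v²x²) − D)/v².
√(D² + v²x²) = √(0.0536² + 2.32² × 13.0²) = 30.16; v² = 5.3824.
t = (30.16 − 0.0536)/5.3824 = 5.59 days (vs. the pure-advection estimate x/v = 5.60 d).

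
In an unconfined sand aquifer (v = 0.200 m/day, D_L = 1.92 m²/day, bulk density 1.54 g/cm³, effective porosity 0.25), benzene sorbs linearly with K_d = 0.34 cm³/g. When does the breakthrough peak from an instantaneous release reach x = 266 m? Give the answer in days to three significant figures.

3970 days

Retardation factor R = 1 + ρ_b·K_d/n = 1 + 1.54 × 0.34/0.25 = 3.094.
Sorption retards both mechanisms: v_R = v/R = 0.06464 m/day, D_R = D/R = 0.6206 m²/day.
Peak time from v_R²t² + 2D_R t − x² = 0: t = (√(D_R² + v_R²x²) − D_R)/v_R².
√(D_R² + v_R²x²) = √(0.6206² + 0.06464² × 266²) = 17.21; v_R² = 0.004178.
t = (17.21 − 0.6206)/0.004178 = 3970 days.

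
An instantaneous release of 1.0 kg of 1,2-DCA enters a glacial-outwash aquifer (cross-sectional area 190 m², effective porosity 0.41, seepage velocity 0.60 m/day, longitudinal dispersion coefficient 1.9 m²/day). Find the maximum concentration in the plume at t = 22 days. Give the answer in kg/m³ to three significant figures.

0.000560 kg/m³

The peak of an instantaneous 1D plume sits at x = vt; there the Gaussian factor is 1 and C_max = M/(n_e·A·√(4πDt)), where n_e·A is the pore area the mass is dissolved in.
√(4πDt) = √(4π × 1.9 × 22) = 22.92 m, so C_max = 1.0/(0.41 × 190 × 22.92) = 0.000560 kg/m³.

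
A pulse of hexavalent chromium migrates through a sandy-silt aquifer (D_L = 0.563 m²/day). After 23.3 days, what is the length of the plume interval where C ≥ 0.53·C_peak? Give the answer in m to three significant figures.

11.5 m

The plume is Gaussian with σ = √(2Dt) = √(2 × 0.563 × 23.3) = 5.122 m.
C/C_peak = exp(−Δx²/(2σ²)) = 0.53 ⇒ Δx = σ·√(−2 ln 0.53) = 5.122 × 1.127 = 5.772 m.
Width = 2Δx = 11.5 m.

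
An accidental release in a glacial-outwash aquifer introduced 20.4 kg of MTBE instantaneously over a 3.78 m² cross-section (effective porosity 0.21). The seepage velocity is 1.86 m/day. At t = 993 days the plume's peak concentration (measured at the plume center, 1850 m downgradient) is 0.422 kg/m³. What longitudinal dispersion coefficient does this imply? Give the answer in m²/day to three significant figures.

At the plume center C_max = M/(n_e·A·√(4πDt)), so D = M²/(4πt·(n_e·A·C_max)²).
n_e·A·C_max = 0.21 × 3.78 × 0.422 = 0.3350 kg/m.
D = 20.4²/(4π × 993 × 0.3350²) = 0.297 m²/day.

0.297 m²/day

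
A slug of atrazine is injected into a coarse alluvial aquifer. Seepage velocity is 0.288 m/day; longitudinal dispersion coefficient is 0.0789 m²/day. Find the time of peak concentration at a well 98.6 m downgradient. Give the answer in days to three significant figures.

341 days

For the 1D instantaneous-source solution, setting ∂C/∂t = 0 at fixed x gives v²t² + 2Dt − x² = 0, so t = (√(D² + v²x²) − D)/v².
√(D² + v²x²) = √(0.0789² + 0.288² × 98.6²) = 28.40; v² = 0.082944.
t = (28.40 − 0.0789)/0.082944 = 341 days (vs. the pure-advection estimate x/v = 342 d).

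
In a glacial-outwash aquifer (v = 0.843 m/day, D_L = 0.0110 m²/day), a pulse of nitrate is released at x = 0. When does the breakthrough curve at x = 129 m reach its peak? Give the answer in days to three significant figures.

For the 1D instantaneous-source solution, setting ∂C/∂t = 0 at fixed x gives v²t² + 2Dt − x² = 0, so t = (√(D² + v²x²) − D)/v².
√(D² + v²x²) = √(0.0110² + 0.843² × 129²) = 108.7; v² = 0.710649.
t = (108.7 − 0.0110)/0.710649 = 153 days (vs. the pure-advection estimate x/v = 153 d).

153 days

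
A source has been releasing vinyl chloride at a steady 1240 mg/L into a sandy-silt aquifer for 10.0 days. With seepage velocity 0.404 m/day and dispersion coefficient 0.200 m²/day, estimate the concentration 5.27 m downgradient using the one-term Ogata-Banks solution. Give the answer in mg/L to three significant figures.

For a continuous step input, C/C₀ ≈ ½·erfc((x−vt)/(2√(Dt))).
vt = 0.404 × 10.0 = 4.04 m and 2√(Dt) = 2√(0.200 × 10.0) = 2.828 m.
Argument (x−vt)/(2√(Dt)) = (5.27 − 4.04)/2.828 = 0.4349; ½·erfc(0.4349) = 0.2693.
C = 1240 × 0.2693 = 334 mg/L.

334 mg/L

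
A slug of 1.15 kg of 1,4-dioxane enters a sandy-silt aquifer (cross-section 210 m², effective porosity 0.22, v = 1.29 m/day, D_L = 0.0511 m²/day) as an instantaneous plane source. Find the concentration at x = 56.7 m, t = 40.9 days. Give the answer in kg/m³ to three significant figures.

For an instantaneous plane source, C(x,t) = M/(n_e·A·√(4πDt)) · exp(−(x−vt)²/(4Dt)), with n_e·A the pore (flow) area.
Plume center vt = 1.29 × 40.9 = 52.761 m, so the well at 56.7 m is 3.939 m downgradient of the peak.
√(4πDt) = 5.125 m, giving peak height M/(n_e·A·√(4πDt)) = 1.15/(0.22 × 210 × 5.125) = 0.004857 kg/m³.
(x−vt)²/(4Dt) = (3.939)²/(4 × 0.0511 × 40.9) = 1.856; exp(−1.856) = 0.1563.
C = 0.004857 × 0.1563 = 0.000759 kg/m³.

0.000759 kg/m³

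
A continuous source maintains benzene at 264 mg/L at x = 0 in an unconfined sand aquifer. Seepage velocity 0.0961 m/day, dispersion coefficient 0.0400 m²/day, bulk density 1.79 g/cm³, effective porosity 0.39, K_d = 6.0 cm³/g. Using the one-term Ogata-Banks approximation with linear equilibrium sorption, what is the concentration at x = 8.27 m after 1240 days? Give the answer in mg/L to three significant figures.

Retardation factor R = 1 + ρ_b·K_d/n = 1 + 1.79 × 6.0/0.39 = 28.54.
Sorption retards both mechanisms: v_R = v/R = 0.003367 m/day, D_R = D/R = 0.001402 m²/day.
v_R·t = 0.003367 × 1240 = 4.17508 m; 2√(D_R t) = 2.637 m; argument = (8.27 − 4.17508)/2.637 = 1.553.
C = C₀ × ½·erfc(1.553) = 264 × 0.01404 = 3.71 mg/L.

3.71 mg/L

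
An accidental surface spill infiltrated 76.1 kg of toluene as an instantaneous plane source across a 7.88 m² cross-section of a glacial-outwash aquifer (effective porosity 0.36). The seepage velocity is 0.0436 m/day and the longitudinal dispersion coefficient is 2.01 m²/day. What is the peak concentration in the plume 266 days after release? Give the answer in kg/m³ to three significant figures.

0.327 kg/m³

The peak of an instantaneous 1D plume sits at x = vt; there the Gaussian factor is 1 and C_max = M/(n_e·A·√(4πDt)), where n_e·A is the pore area the mass is dissolved in.
√(4πDt) = √(4π × 2.01 × 266) = 81.97 m, so C_max = 76.1/(0.36 × 7.88 × 81.97) = 0.327 kg/m³.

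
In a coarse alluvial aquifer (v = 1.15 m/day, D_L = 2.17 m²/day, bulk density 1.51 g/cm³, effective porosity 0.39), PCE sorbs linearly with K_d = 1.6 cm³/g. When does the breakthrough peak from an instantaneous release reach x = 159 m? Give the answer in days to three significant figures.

Retardation factor R = 1 + ρ_b·K_d/n = 1 + 1.51 × 1.6/0.39 = 7.195.
Sorption retards both mechanisms: v_R = v/R = 0.1598 m/day, D_R = D/R = 0.3016 m²/day.
Peak time from v_R²t² + 2D_R t − x² = 0: t = (√(D_R² + v_R²x²) − D_R)/v_R².
√(D_R² + v_R²x²) = √(0.3016² + 0.1598² × 159²) = 25.41; v_R² = 0.02554.
t = (25.41 − 0.3016)/0.02554 = 983 days.

983 days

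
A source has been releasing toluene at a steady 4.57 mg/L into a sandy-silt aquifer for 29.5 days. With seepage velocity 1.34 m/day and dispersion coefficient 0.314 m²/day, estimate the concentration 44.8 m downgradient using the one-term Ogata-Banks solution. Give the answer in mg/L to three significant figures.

For a continuous step input, C/C₀ ≈ ½·erfc((x−vt)/(2√(Dt))).
vt = 1.34 × 29.5 = 39.53 m and 2√(Dt) = 2√(0.314 × 29.5) = 6.087 m.
Argument (x−vt)/(2√(Dt)) = (44.8 − 39.53)/6.087 = 0.8658; ½·erfc(0.8658) = 0.1104.
C = 4.57 × 0.1104 = 0.505 mg/L.

0.505 mg/L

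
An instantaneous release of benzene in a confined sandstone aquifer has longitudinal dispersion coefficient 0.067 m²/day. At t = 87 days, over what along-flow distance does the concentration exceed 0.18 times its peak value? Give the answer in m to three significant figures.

12.6 m

The plume is Gaussian with σ = √(2Dt) = √(2 × 0.067 × 87) = 3.414 m.
C/C_peak = exp(−Δx²/(2σ²)) = 0.18 ⇒ Δx = σ·√(−2 ln 0.18) = 3.414 × 1.852 = 6.323 m.
Width = 2Δx = 12.6 m.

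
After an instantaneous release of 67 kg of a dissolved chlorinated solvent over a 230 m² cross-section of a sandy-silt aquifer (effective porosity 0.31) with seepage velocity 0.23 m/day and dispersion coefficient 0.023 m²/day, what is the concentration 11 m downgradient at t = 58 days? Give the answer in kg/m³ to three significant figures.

0.0823 kg/m³

For an instantaneous plane source, C(x,t) = M/(n_e·A·√(4πDt)) · exp(−(x−vt)²/(4Dt)), with n_e·A the pore (flow) area.
Plume center vt = 0.23 × 58 = 13.34 m, so the well at 11 m is 2.34 m upgradient of the peak.
√(4πDt) = 4.094 m, giving peak height M/(n_e·A·√(4πDt)) = 67/(0.31 × 230 × 4.094) = 0.2295 kg/m³.
(x−vt)²/(4Dt) = (-2.34)²/(4 × 0.023 × 58) = 1.026; exp(−1.026) = 0.3584.
C = 0.2295 × 0.3584 = 0.0823 kg/m³.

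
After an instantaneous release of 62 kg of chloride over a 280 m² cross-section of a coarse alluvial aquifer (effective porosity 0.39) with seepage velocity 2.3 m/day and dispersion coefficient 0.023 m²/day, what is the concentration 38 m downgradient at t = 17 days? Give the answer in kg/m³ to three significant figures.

0.118 kg/m³

For an instantaneous plane source, C(x,t) = M/(n_e·A·√(4πDt)) · exp(−(x−vt)²/(4Dt)), with n_e·A the pore (flow) area.
Plume center vt = 2.3 × 17 = 39.1 m, so the well at 38 m is 1.1 m upgradient of the peak.
√(4πDt) = 2.217 m, giving peak height M/(n_e·A·√(4πDt)) = 62/(0.39 × 280 × 2.217) = 0.2561 kg/m³.
(x−vt)²/(4Dt) = (-1.1)²/(4 × 0.023 × 17) = 0.7737; exp(−0.7737) = 0.4613.
C = 0.2561 × 0.4613 = 0.118 kg/m³.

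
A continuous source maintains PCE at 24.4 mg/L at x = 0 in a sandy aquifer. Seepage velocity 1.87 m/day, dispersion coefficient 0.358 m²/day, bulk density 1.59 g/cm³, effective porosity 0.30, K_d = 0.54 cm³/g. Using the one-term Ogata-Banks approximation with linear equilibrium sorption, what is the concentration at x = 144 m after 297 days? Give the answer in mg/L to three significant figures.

11.9 mg/L

Retardation factor R = 1 + ρ_b·K_d/n = 1 + 1.59 × 0.54/0.30 = 3.862.
Sorption retards both mechanisms: v_R = v/R = 0.4842 m/day, D_R = D/R = 0.09270 m²/day.
v_R·t = 0.4842 × 297 = 143.8074 m; 2√(D_R t) = 10.49 m; argument = (144 − 143.8074)/10.49 = 0.01836.
C = C₀ × ½·erfc(0.01836) = 24.4 × 0.4896 = 11.9 mg/L.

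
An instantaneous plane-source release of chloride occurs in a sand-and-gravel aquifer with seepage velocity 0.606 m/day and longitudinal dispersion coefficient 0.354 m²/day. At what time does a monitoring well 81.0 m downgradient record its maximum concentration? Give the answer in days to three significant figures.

133 days

For the 1D instantaneous-source solution, setting ∂C/∂t = 0 at fixed x gives v²t² + 2Dt − x² = 0, so t = (√(D² + v²x²) − D)/v².
√(D² + v²x²) = √(0.354² + 0.606² × 81.0²) = 49.09; v² = 0.367236.
t = (49.09 − 0.354)/0.367236 = 133 days (vs. the pure-advection estimate x/v = 134 d).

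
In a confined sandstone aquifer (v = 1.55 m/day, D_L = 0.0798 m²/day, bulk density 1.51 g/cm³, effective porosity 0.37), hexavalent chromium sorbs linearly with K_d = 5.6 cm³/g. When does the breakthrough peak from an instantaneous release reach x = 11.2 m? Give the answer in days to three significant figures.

172 days

Retardation factor R = 1 + ρ_b·K_d/n = 1 + 1.51 × 5.6/0.37 = 23.85.
Sorption retards both mechanisms: v_R = v/R = 0.06499 m/day, D_R = D/R = 0.003346 m²/day.
Peak time from v_R²t² + 2D_R t − x² = 0: t = (√(D_R² + v_R²x²) − D_R)/v_R².
√(D_R² + v_R²x²) = √(0.003346² + 0.06499² × 11.2²) = 0.7279; v_R² = 0.004224.
t = (0.7279 − 0.003346)/0.004224 = 172 days.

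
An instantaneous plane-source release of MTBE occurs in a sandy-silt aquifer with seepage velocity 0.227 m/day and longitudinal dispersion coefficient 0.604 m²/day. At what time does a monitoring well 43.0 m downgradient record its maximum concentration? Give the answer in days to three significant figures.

178 days

For the 1D instantaneous-source solution, setting ∂C/∂t = 0 at fixed x gives v²t² + 2Dt − x² = 0, so t = (√(D² + v²x²) − D)/v².
√(D² + v²x²) = √(0.604² + 0.227² × 43.0²) = 9.780; v² = 0.051529.
t = (9.780 − 0.604)/0.051529 = 178 days (vs. the pure-advection estimate x/v = 189 d).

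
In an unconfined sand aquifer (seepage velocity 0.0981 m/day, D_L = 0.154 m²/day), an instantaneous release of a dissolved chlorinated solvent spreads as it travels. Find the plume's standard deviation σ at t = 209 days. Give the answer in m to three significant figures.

8.02 m

Dispersive spreading gives a Gaussian with σ² = 2Dt; advection only shifts the center.
σ = √(2 × 0.154 × 209) = 8.02 m.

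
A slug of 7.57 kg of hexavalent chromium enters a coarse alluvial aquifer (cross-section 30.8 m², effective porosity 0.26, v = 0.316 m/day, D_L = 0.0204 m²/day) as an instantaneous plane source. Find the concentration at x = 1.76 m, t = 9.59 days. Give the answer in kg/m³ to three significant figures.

0.0766 kg/m³

For an instantaneous plane source, C(x,t) = M/(n_e·A·√(4πDt)) · exp(−(x−vt)²/(4Dt)), with n_e·A the pore (flow) area.
Plume center vt = 0.316 × 9.59 = 3.03044 m, so the well at 1.76 m is 1.27044 m upgradient of the peak.
√(4πDt) = 1.568 m, giving peak height M/(n_e·A·√(4πDt)) = 7.57/(0.26 × 30.8 × 1.568) = 0.6029 kg/m³.
(x−vt)²/(4Dt) = (-1.27044)²/(4 × 0.0204 × 9.59) = 2.063; exp(−2.063) = 0.1271.
C = 0.6029 × 0.1271 = 0.0766 kg/m³.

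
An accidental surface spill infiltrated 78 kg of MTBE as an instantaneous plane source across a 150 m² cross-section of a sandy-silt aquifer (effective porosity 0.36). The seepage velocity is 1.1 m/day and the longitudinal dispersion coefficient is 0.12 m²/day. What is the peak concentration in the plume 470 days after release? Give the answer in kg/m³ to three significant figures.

The peak of an instantaneous 1D plume sits at x = vt; there the Gaussian factor is 1 and C_max = M/(n_e·A·√(4πDt)), where n_e·A is the pore area the mass is dissolved in.
√(4πDt) = √(4π × 0.12 × 470) = 26.62 m, so C_max = 78/(0.36 × 150 × 26.62) = 0.0543 kg/m³.

0.0543 kg/m³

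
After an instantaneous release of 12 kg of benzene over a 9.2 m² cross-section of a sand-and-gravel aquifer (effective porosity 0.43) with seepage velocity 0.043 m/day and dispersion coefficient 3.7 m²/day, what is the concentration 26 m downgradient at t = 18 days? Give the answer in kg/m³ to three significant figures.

0.00962 kg/m³

For an instantaneous plane source, C(x,t) = M/(n_e·A·√(4πDt)) · exp(−(x−vt)²/(4Dt)), with n_e·A the pore (flow) area.
Plume center vt = 0.043 × 18 = 0.774 m, so the well at 26 m is 25.226 m downgradient of the peak.
√(4πDt) = 28.93 m, giving peak height M/(n_e·A·√(4πDt)) = 12/(0.43 × 9.2 × 28.93) = 0.1049 kg/m³.
(x−vt)²/(4Dt) = (25.226)²/(4 × 3.7 × 18) = 2.389; exp(−2.389) = 0.09172.
C = 0.1049 × 0.09172 = 0.00962 kg/m³.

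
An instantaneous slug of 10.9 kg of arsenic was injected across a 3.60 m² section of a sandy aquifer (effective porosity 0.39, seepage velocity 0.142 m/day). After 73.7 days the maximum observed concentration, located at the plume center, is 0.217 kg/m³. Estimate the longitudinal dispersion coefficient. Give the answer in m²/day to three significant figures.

1.38 m²/day

At the plume center C_max = M/(n_e·A·√(4πDt)), so D = M²/(4πt·(n_e·A·C_max)²).
n_e·A·C_max = 0.39 × 3.60 × 0.217 = 0.3047 kg/m.
D = 10.9²/(4π × 73.7 × 0.3047²) = 1.38 m²/day.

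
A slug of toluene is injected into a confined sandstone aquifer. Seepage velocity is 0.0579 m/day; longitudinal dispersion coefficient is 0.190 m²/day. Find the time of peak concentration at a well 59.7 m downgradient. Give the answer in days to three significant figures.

976 days

For the 1D instantaneous-source solution, setting ∂C/∂t = 0 at fixed x gives v²t² + 2Dt − x² = 0, so t = (√(D² + v²x²) − D)/v².
√(D² + v²x²) = √(0.190² + 0.0579² × 59.7²) = 3.462; v² = 0.00335241.
t = (3.462 − 0.190)/0.00335241 = 976 days (vs. the pure-advection estimate x/v = 1030 d).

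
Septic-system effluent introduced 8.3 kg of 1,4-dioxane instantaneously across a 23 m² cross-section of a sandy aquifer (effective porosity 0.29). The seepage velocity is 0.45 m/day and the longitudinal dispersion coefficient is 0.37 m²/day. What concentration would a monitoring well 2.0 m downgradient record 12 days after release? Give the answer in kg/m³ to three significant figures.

For an instantaneous plane source, C(x,t) = M/(n_e·A·√(4πDt)) · exp(−(x−vt)²/(4Dt)), with n_e·A the pore (flow) area.
Plume center vt = 0.45 × 12 = 5.4 m, so the well at 2.0 m is 3.4 m upgradient of the peak.
√(4πDt) = 7.470 m, giving peak height M/(n_e·A·√(4πDt)) = 8.3/(0.29 × 23 × 7.470) = 0.1666 kg/m³.
(x−vt)²/(4Dt) = (-3.4)²/(4 × 0.37 × 12) = 0.6509; exp(−0.6509) = 0.5216.
C = 0.1666 × 0.5216 = 0.0869 kg/m³.

0.0869 kg/m³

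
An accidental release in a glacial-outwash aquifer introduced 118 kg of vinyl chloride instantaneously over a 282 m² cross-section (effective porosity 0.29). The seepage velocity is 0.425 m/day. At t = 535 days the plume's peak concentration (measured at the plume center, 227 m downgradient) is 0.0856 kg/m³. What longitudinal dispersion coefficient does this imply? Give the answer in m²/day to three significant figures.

At the plume center C_max = M/(n_e·A·√(4πDt)), so D = M²/(4πt·(n_e·A·C_max)²).
n_e·A·C_max = 0.29 × 282 × 0.0856 = 7.000 kg/m.
D = 118²/(4π × 535 × 7.000²) = 0.0423 m²/day.

0.0423 m²/day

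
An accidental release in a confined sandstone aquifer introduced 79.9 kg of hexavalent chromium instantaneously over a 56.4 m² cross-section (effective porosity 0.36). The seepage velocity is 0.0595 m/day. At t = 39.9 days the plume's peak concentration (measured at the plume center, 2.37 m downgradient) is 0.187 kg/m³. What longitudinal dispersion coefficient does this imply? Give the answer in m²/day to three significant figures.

0.883 m²/day

At the plume center C_max = M/(n_e·A·√(4πDt)), so D = M²/(4πt·(n_e·A·C_max)²).
n_e·A·C_max = 0.36 × 56.4 × 0.187 = 3.797 kg/m.
D = 79.9²/(4π × 39.9 × 3.797²) = 0.883 m²/day.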